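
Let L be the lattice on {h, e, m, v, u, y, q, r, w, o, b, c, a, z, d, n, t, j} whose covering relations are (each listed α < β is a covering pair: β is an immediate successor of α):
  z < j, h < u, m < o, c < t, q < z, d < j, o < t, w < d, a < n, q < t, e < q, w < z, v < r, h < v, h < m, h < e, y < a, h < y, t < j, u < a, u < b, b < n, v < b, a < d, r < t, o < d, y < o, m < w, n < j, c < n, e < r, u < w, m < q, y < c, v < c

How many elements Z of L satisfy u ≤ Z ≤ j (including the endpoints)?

8

The interval [u, j] = {a, b, d, j, n, u, w, z}, which has 8 elements.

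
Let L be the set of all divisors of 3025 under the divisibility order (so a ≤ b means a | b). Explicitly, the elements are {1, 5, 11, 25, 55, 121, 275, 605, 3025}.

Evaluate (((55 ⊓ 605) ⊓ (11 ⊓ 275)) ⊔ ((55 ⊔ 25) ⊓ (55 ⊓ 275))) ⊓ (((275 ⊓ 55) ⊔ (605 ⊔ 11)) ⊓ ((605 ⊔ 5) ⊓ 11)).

55 ∧ 605 = 55
11 ∧ 275 = 11
55 ∧ 11 = 11
55 ∨ 25 = 275
55 ∧ 275 = 55
275 ∧ 55 = 55
11 ∨ 55 = 55
275 ∧ 55 = 55
605 ∨ 11 = 605
55 ∨ 605 = 605
605 ∨ 5 = 605
605 ∧ 11 = 11
605 ∧ 11 = 11
55 ∧ 11 = 11

11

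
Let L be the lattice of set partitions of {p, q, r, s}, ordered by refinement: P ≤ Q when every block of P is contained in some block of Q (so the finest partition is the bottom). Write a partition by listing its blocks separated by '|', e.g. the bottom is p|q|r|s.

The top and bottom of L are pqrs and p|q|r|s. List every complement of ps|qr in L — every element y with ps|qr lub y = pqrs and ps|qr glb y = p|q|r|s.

Need y with ps|qr ∨ y = pqrs and ps|qr ∧ y = p|q|r|s.
Checking each element gives: pq|rs, pq|r|s, pr|qs, pr|q|s, p|qs|r, p|q|rs.

pq|rs, pq|r|s, pr|qs, pr|q|s, p|qs|r, p|q|rs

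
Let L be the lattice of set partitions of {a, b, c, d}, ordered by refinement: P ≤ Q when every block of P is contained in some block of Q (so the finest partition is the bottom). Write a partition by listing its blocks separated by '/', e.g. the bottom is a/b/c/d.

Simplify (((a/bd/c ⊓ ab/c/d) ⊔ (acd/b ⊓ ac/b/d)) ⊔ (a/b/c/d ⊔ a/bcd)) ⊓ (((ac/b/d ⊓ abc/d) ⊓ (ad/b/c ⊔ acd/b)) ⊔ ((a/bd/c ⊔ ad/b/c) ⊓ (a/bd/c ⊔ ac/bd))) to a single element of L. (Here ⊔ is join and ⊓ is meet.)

ac/bd

a/bd/c ∧ ab/c/d = a/b/c/d
acd/b ∧ ac/b/d = ac/b/d
a/b/c/d ∨ ac/b/d = ac/b/d
a/b/c/d ∨ a/bcd = a/bcd
ac/b/d ∨ a/bcd = abcd
ac/b/d ∧ abc/d = ac/b/d
ad/b/c ∨ acd/b = acd/b
ac/b/d ∧ acd/b = ac/b/d
a/bd/c ∨ ad/b/c = abd/c
a/bd/c ∨ ac/bd = ac/bd
abd/c ∧ ac/bd = a/bd/c
ac/b/d ∨ a/bd/c = ac/bd
abcd ∧ ac/bd = ac/bd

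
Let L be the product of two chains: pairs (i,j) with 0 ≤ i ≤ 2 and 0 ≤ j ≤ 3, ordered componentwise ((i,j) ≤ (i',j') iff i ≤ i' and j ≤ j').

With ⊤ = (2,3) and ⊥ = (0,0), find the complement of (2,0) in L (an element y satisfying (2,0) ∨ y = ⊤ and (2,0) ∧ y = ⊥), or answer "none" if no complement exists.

(0,3)

Need y with (2,0) ∨ y = (2,3) and (2,0) ∧ y = (0,0).
Checking each element gives: (0,3).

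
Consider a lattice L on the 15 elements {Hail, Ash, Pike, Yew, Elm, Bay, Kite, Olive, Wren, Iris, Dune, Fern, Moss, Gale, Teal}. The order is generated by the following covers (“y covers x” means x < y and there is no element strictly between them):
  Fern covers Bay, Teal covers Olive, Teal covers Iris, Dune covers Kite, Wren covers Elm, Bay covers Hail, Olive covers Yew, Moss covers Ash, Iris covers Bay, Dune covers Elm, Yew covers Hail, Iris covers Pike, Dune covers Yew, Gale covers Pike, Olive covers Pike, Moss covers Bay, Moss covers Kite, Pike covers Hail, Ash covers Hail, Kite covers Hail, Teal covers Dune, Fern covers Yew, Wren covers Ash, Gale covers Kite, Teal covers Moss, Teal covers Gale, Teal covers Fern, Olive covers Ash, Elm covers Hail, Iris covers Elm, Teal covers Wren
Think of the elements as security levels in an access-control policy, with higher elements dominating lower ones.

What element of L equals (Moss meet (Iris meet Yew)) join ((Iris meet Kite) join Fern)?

Iris ∧ Yew = Hail
Moss ∧ Hail = Hail
Iris ∧ Kite = Hail
Hail ∨ Fern = Fern
Hail ∨ Fern = Fern

Fern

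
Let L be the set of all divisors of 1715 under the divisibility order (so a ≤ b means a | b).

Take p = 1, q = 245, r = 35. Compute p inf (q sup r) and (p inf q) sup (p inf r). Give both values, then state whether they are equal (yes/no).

1; 1; yes

q sup r = 245, so p inf (q sup r) = 1 inf 245 = 1.
p inf q = 1 and p inf r = 1, so (p inf q) sup (p inf r) = 1 sup 1 = 1.
Equal: yes.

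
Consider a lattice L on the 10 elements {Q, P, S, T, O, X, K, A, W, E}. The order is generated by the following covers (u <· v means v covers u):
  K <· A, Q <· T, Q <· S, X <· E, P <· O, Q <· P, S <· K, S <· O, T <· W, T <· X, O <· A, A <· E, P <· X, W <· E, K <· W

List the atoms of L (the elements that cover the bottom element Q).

The atoms are exactly the elements that cover Q: P, S, T.

P, S, T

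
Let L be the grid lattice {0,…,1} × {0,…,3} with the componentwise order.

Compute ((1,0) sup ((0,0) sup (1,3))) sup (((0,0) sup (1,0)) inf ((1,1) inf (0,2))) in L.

(1,3)

(0,0) ∨ (1,3) = (1,3)
(1,0) ∨ (1,3) = (1,3)
(0,0) ∨ (1,0) = (1,0)
(1,1) ∧ (0,2) = (0,1)
(1,0) ∧ (0,1) = (0,0)
(1,3) ∨ (0,0) = (1,3)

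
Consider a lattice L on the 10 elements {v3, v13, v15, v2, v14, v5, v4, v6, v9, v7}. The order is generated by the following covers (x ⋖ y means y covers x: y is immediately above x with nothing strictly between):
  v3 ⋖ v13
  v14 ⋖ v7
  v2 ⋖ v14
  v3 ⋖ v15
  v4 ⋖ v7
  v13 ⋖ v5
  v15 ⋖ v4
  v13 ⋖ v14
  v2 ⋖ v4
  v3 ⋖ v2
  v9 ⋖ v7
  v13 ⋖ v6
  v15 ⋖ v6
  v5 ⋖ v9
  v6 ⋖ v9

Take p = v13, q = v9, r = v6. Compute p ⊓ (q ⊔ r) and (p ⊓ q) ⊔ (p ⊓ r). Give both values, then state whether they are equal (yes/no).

v13; v13; yes

q ⊔ r = v9, so p ⊓ (q ⊔ r) = v13 ⊓ v9 = v13.
p ⊓ q = v13 and p ⊓ r = v13, so (p ⊓ q) ⊔ (p ⊓ r) = v13 ⊔ v13 = v13.
Equal: yes.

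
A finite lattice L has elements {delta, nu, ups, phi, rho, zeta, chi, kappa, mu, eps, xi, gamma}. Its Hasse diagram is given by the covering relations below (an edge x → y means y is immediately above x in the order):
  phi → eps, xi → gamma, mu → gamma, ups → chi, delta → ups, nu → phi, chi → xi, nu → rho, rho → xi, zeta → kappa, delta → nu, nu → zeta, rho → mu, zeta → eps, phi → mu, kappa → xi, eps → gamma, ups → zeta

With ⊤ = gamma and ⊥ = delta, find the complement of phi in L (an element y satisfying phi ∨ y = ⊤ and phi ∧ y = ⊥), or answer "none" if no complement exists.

Need y with phi ∨ y = gamma and phi ∧ y = delta.
Checking each element gives: chi.

chi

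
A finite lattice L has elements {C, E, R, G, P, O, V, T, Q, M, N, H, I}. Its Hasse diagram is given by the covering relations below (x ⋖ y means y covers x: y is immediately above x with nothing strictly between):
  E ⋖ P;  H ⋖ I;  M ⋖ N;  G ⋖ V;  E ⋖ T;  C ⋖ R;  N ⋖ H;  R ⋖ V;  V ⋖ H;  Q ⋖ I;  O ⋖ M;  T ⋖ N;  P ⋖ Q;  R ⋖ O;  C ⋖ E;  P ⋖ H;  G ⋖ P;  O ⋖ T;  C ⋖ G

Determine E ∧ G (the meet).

C

Common lower bounds of {E, G}: C.
The greatest among these is C.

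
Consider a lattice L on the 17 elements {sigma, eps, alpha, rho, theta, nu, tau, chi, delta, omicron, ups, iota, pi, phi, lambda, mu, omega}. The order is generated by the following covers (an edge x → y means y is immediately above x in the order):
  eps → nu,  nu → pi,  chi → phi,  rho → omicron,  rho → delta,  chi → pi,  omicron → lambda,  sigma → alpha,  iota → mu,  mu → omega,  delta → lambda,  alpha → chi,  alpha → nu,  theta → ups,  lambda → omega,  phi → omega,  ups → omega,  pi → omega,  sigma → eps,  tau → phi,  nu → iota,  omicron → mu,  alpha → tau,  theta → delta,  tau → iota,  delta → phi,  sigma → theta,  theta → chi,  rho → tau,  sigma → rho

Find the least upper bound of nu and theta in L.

pi

Common upper bounds of {nu, theta}: omega, pi.
The least among these is pi.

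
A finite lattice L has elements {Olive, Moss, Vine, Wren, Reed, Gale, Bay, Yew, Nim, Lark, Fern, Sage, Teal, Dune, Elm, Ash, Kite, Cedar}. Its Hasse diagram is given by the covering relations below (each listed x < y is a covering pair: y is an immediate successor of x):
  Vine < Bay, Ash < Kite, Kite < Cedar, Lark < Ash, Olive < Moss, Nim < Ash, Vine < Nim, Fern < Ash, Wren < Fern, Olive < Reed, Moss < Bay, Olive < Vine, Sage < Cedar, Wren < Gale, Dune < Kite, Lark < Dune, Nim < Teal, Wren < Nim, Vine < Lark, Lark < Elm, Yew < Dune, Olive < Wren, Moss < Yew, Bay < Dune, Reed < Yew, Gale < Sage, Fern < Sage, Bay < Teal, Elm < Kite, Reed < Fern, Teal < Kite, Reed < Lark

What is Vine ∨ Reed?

Common upper bounds of {Vine, Reed}: Ash, Cedar, Dune, Elm, Kite, Lark.
The least among these is Lark.

Lark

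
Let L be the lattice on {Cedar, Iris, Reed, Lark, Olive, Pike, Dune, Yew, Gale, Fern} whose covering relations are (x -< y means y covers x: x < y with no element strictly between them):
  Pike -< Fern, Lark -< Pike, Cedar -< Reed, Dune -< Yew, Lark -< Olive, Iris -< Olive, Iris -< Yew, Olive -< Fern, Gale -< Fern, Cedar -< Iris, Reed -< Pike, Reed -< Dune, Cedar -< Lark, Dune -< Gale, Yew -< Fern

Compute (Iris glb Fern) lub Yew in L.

Yew

Iris ∧ Fern = Iris
Iris ∨ Yew = Yew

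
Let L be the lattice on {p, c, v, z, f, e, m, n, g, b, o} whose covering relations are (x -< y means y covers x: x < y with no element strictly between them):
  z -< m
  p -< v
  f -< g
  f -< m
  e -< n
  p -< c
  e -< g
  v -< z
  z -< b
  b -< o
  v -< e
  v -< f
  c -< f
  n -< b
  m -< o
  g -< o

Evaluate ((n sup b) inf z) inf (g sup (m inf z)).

n ∨ b = b
b ∧ z = z
m ∧ z = z
g ∨ z = o
z ∧ o = z

z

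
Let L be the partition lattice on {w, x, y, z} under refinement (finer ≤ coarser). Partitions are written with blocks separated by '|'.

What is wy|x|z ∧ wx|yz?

The meet (common refinement) of wy|x|z and wx|yz intersects blocks pairwise, giving w|x|y|z.

w|x|y|z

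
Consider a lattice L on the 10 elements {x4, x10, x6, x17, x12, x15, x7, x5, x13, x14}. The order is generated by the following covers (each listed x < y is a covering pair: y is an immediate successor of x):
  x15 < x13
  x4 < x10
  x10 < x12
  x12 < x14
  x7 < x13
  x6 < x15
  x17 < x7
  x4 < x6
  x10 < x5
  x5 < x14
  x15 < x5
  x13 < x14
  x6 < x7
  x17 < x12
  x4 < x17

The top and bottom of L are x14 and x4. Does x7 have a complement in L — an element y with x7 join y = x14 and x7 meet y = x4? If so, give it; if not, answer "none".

x10

Need y with x7 ∨ y = x14 and x7 ∧ y = x4.
Checking each element gives: x10.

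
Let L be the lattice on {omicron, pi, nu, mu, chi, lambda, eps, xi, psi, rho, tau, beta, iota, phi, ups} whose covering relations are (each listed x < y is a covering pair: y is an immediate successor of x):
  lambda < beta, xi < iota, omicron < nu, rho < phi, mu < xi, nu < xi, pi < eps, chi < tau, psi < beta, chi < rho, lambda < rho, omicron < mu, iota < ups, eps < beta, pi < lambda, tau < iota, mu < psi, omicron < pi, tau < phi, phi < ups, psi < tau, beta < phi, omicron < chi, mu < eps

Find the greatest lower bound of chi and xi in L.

Common lower bounds of {chi, xi}: omicron.
The greatest among these is omicron.

omicron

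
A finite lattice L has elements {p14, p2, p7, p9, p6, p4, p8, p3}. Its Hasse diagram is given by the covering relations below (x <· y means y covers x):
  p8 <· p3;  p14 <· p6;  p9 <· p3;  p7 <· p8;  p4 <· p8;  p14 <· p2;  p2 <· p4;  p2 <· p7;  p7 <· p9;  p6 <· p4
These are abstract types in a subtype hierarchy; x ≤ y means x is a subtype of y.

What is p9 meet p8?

p7

Common lower bounds of {p9, p8}: p14, p2, p7.
The greatest among these is p7.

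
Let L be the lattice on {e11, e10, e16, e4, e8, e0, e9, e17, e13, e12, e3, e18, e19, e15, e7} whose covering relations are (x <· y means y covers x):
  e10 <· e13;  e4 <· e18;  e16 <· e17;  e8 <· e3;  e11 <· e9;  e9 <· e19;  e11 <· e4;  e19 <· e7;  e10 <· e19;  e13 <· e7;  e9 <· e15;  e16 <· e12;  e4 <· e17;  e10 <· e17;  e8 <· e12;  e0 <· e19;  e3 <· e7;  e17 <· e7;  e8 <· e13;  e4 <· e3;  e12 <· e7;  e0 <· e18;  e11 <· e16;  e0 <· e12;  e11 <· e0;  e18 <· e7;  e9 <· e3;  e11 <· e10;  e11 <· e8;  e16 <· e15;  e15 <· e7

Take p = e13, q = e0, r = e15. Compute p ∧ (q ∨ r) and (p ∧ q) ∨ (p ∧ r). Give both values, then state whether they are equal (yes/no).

q ∨ r = e7, so p ∧ (q ∨ r) = e13 ∧ e7 = e13.
p ∧ q = e11 and p ∧ r = e11, so (p ∧ q) ∨ (p ∧ r) = e11 ∨ e11 = e11.
Equal: no.

e13; e11; no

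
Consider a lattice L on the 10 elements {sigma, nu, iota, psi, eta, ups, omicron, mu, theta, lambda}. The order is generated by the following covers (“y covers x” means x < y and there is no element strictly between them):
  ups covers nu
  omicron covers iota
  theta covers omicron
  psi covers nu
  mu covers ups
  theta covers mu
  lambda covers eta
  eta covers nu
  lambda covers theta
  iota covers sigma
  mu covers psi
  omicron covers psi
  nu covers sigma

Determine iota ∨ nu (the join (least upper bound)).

omicron

Common upper bounds of {iota, nu}: lambda, omicron, theta.
The least among these is omicron.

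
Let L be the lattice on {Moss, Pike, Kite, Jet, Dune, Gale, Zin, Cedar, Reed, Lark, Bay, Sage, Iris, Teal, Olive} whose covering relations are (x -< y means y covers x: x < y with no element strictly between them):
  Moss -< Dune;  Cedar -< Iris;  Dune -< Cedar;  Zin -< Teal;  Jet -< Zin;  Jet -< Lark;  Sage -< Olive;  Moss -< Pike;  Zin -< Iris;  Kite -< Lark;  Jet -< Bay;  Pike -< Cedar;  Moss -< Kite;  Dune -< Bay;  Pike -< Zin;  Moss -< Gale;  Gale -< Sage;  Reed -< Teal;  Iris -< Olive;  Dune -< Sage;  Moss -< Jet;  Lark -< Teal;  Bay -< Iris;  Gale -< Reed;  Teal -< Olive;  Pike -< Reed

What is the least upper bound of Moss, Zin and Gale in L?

Common upper bounds of {Moss, Zin, Gale}: Olive, Teal.
The least among these is Teal.

Teal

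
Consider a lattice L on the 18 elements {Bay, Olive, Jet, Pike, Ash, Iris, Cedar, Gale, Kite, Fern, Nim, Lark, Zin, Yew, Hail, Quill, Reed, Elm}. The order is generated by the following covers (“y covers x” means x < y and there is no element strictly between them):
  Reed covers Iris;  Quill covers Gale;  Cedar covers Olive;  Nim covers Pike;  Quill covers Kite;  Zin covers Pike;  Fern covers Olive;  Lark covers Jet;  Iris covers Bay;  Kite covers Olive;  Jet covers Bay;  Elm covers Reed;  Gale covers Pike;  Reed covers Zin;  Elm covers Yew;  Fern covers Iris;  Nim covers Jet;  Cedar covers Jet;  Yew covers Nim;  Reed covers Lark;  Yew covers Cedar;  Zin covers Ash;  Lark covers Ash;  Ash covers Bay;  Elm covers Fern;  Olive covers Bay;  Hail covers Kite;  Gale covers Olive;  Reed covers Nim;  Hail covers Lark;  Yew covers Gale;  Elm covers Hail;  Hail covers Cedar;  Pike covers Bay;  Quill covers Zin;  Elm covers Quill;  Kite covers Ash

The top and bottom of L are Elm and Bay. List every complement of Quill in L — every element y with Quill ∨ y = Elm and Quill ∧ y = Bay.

Iris, Jet

Need y with Quill ∨ y = Elm and Quill ∧ y = Bay.
Checking each element gives: Iris, Jet.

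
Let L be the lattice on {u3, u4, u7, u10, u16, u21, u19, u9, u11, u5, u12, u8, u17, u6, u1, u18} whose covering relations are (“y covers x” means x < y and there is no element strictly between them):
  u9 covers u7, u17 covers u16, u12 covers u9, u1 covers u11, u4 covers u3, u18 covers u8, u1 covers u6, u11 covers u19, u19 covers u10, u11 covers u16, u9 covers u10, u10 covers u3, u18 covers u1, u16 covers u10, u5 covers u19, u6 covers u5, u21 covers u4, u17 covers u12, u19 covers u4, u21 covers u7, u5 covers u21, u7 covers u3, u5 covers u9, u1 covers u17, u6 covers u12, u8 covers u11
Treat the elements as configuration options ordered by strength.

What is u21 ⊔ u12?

Common upper bounds of {u21, u12}: u1, u18, u6.
The least among these is u6.

u6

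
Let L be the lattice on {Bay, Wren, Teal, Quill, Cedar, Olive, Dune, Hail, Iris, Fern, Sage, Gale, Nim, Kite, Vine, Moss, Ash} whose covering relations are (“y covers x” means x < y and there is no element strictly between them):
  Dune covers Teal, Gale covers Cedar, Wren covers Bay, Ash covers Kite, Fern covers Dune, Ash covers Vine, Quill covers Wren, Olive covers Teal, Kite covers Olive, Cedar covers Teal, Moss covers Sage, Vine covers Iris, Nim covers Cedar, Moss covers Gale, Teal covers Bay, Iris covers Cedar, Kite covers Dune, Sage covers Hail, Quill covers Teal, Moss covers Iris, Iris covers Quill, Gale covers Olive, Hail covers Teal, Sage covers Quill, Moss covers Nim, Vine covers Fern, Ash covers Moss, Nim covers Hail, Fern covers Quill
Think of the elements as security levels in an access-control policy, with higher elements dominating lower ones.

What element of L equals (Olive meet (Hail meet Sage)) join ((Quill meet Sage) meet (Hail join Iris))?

Hail ∧ Sage = Hail
Olive ∧ Hail = Teal
Quill ∧ Sage = Quill
Hail ∨ Iris = Moss
Quill ∧ Moss = Quill
Teal ∨ Quill = Quill

Quill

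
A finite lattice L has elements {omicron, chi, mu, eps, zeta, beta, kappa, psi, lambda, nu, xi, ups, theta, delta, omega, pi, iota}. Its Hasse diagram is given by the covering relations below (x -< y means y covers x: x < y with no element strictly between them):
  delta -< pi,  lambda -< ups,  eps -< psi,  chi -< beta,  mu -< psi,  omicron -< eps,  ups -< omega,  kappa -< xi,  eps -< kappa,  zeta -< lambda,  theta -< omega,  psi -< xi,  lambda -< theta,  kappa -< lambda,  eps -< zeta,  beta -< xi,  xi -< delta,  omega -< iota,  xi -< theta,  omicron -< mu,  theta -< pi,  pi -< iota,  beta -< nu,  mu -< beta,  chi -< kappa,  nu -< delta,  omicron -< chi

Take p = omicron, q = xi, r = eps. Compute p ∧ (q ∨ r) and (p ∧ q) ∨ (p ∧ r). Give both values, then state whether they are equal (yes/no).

q ∨ r = xi, so p ∧ (q ∨ r) = omicron ∧ xi = omicron.
p ∧ q = omicron and p ∧ r = omicron, so (p ∧ q) ∨ (p ∧ r) = omicron ∨ omicron = omicron.
Equal: yes.

omicron; omicron; yes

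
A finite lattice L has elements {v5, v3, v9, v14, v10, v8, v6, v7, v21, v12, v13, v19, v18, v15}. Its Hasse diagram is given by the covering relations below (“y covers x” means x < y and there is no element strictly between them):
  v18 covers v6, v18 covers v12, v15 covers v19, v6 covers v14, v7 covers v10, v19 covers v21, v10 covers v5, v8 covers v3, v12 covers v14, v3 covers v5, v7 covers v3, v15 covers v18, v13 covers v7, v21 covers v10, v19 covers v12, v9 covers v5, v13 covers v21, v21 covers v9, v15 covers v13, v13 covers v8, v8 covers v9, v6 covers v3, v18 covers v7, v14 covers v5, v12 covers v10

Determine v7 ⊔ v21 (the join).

Common upper bounds of {v7, v21}: v13, v15.
The least among these is v13.

v13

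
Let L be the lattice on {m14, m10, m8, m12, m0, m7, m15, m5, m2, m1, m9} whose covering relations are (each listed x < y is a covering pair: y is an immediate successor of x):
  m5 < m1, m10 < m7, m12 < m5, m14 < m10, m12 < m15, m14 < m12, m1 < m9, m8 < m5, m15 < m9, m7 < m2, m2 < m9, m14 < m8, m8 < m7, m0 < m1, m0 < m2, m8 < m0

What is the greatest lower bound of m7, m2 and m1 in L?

Common lower bounds of {m7, m2, m1}: m14, m8.
The greatest among these is m8.

m8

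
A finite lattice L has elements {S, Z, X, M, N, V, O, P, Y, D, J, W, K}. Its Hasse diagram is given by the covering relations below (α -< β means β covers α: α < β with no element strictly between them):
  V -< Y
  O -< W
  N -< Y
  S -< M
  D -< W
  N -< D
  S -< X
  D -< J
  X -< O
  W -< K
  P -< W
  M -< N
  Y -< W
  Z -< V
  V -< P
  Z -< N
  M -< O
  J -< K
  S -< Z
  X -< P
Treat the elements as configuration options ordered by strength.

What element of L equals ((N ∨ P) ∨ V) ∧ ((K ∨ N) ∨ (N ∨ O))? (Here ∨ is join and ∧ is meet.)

N ∨ P = W
W ∨ V = W
K ∨ N = K
N ∨ O = W
K ∨ W = K
W ∧ K = W

W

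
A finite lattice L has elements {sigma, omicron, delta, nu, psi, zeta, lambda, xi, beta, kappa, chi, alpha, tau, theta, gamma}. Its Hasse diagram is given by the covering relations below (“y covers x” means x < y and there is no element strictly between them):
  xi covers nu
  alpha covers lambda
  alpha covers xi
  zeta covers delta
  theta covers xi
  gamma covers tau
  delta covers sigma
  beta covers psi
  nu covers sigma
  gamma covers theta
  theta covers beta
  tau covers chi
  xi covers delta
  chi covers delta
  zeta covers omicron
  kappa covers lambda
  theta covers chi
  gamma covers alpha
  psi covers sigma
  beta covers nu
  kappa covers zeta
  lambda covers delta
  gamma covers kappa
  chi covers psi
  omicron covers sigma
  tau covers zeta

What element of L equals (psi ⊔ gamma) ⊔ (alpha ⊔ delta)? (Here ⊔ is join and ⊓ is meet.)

psi ∨ gamma = gamma
alpha ∨ delta = alpha
gamma ∨ alpha = gamma

gamma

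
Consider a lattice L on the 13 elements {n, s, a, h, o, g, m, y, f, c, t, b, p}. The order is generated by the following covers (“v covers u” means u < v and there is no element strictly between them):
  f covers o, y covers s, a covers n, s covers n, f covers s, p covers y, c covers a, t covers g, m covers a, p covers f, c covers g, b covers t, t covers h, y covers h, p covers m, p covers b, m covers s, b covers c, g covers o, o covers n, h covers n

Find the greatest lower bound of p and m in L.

Common lower bounds of {p, m}: a, m, n, s.
The greatest among these is m.

m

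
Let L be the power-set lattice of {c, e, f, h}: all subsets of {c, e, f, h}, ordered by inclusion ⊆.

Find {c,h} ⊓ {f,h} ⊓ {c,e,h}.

Common lower bounds of {{c,h}, {f,h}, {c,e,h}}: {h}, ∅.
The greatest among these is {h}.

{h}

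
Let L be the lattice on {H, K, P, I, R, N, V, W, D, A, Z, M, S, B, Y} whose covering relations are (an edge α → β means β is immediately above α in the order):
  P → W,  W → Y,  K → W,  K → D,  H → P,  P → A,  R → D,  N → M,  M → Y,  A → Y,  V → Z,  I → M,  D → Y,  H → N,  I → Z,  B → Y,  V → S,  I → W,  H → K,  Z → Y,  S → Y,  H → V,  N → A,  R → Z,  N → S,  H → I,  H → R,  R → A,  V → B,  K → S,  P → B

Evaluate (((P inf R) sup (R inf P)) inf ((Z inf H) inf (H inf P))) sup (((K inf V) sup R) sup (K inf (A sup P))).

R

P ∧ R = H
R ∧ P = H
H ∨ H = H
Z ∧ H = H
H ∧ P = H
H ∧ H = H
H ∧ H = H
K ∧ V = H
H ∨ R = R
A ∨ P = A
K ∧ A = H
R ∨ H = R
H ∨ R = R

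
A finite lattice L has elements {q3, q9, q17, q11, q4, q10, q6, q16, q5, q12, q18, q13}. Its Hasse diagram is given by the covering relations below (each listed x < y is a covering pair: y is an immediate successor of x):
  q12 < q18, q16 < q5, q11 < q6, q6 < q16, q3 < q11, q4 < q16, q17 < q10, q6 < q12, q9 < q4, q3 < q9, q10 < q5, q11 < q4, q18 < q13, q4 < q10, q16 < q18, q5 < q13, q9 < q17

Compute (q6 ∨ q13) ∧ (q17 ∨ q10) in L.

q10

q6 ∨ q13 = q13
q17 ∨ q10 = q10
q13 ∧ q10 = q10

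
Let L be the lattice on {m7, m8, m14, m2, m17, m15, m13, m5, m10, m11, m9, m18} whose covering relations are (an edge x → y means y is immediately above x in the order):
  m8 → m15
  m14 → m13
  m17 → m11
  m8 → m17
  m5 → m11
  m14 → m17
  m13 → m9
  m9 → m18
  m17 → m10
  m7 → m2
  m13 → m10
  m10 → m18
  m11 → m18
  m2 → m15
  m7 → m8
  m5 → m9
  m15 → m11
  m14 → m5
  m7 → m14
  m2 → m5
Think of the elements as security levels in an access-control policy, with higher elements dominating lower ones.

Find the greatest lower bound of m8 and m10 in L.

Common lower bounds of {m8, m10}: m7, m8.
The greatest among these is m8.

m8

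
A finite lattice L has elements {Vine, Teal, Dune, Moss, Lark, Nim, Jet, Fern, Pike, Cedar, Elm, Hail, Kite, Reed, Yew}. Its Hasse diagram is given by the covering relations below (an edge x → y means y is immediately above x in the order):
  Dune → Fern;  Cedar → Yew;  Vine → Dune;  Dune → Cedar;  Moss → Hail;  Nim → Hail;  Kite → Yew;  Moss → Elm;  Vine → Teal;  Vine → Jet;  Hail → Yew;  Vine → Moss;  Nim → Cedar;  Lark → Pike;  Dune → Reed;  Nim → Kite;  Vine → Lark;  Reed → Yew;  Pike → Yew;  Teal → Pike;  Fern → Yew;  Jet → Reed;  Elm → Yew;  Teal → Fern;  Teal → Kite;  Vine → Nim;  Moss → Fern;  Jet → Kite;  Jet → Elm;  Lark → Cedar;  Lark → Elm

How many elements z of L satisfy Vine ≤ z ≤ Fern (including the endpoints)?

The interval [Vine, Fern] = {Dune, Fern, Moss, Teal, Vine}, which has 5 elements.

5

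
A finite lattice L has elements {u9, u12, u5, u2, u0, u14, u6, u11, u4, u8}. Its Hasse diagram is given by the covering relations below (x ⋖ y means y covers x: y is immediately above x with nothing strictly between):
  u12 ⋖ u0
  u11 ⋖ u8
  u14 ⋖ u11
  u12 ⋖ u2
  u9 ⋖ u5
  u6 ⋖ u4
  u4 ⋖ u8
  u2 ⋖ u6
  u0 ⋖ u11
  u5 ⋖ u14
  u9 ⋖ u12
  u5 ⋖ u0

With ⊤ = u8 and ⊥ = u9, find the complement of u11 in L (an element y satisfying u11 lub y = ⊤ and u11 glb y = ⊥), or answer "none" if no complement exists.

none

For every candidate y, either u11 ∨ y ≠ u8 or u11 ∧ y ≠ u9; no complement exists.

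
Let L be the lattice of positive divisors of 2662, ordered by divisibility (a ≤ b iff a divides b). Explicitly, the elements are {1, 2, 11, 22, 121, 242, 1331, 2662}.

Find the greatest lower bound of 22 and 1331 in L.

11

Common lower bounds of {22, 1331}: 1, 11.
The greatest among these is 11.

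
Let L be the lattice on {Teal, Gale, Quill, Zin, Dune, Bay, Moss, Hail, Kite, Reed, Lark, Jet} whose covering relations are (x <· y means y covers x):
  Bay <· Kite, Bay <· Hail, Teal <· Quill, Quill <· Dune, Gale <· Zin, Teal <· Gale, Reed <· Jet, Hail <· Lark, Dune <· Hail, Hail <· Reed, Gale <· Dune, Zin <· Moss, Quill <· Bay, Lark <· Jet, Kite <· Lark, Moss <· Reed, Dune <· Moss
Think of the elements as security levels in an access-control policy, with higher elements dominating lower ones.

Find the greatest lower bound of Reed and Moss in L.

Moss

Common lower bounds of {Reed, Moss}: Dune, Gale, Moss, Quill, Teal, Zin.
The greatest among these is Moss.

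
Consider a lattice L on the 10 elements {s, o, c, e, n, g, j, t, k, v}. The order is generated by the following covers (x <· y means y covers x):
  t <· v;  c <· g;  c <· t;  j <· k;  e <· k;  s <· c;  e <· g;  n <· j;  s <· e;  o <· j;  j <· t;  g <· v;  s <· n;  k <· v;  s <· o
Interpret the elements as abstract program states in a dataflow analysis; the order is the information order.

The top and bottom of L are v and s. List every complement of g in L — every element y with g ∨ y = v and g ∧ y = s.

j, n, o

Need y with g ∨ y = v and g ∧ y = s.
Checking each element gives: j, n, o.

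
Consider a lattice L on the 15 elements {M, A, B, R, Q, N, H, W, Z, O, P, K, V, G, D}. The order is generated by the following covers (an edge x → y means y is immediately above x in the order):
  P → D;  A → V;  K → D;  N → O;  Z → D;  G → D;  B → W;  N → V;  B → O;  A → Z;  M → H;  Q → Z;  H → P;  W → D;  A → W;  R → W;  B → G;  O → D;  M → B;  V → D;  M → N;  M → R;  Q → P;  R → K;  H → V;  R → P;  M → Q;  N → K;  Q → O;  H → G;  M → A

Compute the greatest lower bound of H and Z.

Common lower bounds of {H, Z}: M.
The greatest among these is M.

M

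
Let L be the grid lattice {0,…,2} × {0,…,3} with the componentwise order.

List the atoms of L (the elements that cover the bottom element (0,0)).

The atoms are exactly the elements that cover (0,0): (0,1), (1,0).

(0,1), (1,0)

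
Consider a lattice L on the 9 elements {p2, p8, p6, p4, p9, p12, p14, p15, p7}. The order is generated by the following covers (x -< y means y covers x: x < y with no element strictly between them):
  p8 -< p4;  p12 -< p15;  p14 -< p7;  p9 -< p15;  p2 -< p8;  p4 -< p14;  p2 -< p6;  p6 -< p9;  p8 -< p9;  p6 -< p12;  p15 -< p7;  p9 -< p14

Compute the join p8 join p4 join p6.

Common upper bounds of {p8, p4, p6}: p14, p7.
The least among these is p14.

p14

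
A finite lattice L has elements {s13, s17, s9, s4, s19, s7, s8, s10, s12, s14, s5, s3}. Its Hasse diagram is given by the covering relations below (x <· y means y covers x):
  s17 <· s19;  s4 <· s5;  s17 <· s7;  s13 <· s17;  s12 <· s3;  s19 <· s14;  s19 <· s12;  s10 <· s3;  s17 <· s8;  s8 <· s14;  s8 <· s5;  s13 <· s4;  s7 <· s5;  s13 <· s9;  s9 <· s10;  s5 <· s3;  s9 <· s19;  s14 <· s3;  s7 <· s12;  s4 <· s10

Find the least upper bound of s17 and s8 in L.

s8

Common upper bounds of {s17, s8}: s14, s3, s5, s8.
The least among these is s8.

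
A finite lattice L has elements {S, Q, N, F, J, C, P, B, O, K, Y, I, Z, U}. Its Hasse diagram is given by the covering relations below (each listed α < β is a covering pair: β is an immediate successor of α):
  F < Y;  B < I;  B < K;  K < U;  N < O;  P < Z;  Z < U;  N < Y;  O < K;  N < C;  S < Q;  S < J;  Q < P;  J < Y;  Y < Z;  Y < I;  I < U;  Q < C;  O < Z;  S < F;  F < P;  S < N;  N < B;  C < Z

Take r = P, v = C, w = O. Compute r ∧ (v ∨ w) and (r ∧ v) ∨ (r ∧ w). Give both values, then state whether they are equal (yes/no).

P; Q; no

v ∨ w = Z, so r ∧ (v ∨ w) = P ∧ Z = P.
r ∧ v = Q and r ∧ w = S, so (r ∧ v) ∨ (r ∧ w) = Q ∨ S = Q.
Equal: no.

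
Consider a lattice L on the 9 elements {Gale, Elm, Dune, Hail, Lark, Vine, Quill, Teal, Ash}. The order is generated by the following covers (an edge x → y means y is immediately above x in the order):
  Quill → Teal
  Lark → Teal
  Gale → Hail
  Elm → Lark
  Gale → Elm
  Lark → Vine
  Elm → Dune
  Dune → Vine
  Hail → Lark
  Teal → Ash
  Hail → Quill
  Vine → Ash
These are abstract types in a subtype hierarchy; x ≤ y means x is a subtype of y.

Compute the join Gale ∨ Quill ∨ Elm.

Teal

Common upper bounds of {Gale, Quill, Elm}: Ash, Teal.
The least among these is Teal.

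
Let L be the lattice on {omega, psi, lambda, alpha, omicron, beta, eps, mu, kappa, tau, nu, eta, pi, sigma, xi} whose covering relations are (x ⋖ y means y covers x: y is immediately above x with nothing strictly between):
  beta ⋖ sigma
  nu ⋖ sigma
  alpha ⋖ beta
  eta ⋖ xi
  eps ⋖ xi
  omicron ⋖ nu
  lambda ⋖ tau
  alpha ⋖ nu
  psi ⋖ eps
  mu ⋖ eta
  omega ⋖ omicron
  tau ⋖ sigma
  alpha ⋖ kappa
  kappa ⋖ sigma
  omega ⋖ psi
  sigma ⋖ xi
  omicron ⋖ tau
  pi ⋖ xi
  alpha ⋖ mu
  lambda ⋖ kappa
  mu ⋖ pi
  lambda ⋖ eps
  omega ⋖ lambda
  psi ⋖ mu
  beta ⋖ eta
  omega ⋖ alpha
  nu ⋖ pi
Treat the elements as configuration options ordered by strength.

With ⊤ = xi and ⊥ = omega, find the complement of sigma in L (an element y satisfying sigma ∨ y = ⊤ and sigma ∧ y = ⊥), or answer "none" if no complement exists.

psi

Need y with sigma ∨ y = xi and sigma ∧ y = omega.
Checking each element gives: psi.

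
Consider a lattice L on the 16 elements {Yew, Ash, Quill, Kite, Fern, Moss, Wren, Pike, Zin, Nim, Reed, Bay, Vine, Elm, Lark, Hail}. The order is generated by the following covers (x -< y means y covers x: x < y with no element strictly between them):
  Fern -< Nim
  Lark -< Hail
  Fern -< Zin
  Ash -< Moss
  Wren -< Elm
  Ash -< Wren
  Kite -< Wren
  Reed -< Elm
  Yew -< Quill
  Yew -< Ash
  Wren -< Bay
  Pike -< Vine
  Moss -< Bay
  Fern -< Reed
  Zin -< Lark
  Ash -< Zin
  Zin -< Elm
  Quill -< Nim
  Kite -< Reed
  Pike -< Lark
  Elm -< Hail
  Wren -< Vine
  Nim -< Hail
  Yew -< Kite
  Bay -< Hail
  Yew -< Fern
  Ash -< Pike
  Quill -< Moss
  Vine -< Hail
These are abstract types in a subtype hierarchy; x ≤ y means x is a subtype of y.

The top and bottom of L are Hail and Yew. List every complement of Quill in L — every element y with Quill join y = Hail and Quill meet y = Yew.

Need y with Quill ∨ y = Hail and Quill ∧ y = Yew.
Checking each element gives: Elm, Lark, Pike, Reed, Vine, Zin.

Elm, Lark, Pike, Reed, Vine, Zin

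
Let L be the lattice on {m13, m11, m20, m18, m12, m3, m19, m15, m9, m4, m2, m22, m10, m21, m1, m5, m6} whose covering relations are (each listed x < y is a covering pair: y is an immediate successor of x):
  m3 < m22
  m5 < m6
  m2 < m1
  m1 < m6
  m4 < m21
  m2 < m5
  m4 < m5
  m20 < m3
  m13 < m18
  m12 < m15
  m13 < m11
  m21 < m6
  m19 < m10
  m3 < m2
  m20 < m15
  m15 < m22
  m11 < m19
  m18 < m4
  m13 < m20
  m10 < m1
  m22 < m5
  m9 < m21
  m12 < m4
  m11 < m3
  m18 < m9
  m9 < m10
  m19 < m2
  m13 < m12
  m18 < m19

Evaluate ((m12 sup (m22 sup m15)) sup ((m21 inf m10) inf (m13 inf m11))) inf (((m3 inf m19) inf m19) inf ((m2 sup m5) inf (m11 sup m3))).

m22 ∨ m15 = m22
m12 ∨ m22 = m22
m21 ∧ m10 = m9
m13 ∧ m11 = m13
m9 ∧ m13 = m13
m22 ∨ m13 = m22
m3 ∧ m19 = m11
m11 ∧ m19 = m11
m2 ∨ m5 = m5
m11 ∨ m3 = m3
m5 ∧ m3 = m3
m11 ∧ m3 = m11
m22 ∧ m11 = m11

m11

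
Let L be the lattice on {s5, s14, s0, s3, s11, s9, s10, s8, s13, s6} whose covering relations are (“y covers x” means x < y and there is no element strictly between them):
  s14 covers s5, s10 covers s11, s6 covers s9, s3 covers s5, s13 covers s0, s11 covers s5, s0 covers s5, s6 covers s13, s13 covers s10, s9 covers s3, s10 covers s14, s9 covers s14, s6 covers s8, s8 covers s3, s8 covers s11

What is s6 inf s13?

s13

Common lower bounds of {s6, s13}: s0, s10, s11, s13, s14, s5.
The greatest among these is s13.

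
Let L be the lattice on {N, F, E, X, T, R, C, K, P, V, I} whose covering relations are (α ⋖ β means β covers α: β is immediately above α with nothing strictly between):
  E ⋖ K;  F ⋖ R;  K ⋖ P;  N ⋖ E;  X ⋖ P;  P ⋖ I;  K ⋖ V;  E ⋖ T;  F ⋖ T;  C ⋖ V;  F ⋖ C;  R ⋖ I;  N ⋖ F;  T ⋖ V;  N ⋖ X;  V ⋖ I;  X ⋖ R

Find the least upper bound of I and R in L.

I

Common upper bounds of {I, R}: I.
The least among these is I.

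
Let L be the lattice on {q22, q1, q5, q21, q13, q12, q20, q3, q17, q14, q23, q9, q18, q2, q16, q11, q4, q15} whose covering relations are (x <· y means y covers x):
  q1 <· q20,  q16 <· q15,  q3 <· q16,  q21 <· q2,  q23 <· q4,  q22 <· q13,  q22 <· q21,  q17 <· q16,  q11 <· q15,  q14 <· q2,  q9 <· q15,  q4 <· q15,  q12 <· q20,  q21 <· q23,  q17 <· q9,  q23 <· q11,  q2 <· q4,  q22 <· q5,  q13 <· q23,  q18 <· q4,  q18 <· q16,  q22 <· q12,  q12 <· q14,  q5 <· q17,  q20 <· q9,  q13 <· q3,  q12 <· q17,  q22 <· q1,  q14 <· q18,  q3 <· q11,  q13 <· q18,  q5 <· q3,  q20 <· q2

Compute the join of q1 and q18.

q4

Common upper bounds of {q1, q18}: q15, q4.
The least among these is q4.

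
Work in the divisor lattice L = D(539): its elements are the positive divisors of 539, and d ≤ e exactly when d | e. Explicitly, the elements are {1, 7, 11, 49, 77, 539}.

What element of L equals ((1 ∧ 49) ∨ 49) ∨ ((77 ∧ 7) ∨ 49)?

49

1 ∧ 49 = 1
1 ∨ 49 = 49
77 ∧ 7 = 7
7 ∨ 49 = 49
49 ∨ 49 = 49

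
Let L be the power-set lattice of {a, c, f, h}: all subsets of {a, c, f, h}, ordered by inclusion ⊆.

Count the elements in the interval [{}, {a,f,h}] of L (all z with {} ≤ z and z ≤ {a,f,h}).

The interval [{}, {a,f,h}] = {{a,f,h}, {a,f}, {a,h}, {a}, {f,h}, {f}, {h}, {}}, which has 8 elements.

8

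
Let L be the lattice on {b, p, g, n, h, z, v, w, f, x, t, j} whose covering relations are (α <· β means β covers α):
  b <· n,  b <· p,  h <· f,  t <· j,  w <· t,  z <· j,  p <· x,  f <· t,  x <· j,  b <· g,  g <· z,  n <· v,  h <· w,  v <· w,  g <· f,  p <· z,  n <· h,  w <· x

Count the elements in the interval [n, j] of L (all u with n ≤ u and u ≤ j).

The interval [n, j] = {f, h, j, n, t, v, w, x}, which has 8 elements.

8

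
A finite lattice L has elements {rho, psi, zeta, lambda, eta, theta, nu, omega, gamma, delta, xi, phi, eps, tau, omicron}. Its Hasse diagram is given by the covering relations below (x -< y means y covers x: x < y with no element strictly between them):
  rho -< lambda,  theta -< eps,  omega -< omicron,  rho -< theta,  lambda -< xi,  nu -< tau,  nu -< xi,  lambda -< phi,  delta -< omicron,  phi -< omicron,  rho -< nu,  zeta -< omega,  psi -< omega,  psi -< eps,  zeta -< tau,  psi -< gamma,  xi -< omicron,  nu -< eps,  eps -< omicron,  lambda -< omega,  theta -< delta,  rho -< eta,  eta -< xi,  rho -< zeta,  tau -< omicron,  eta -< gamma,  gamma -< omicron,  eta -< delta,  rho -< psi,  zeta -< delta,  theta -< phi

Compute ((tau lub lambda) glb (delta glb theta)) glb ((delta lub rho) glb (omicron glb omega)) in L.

rho

tau ∨ lambda = omicron
delta ∧ theta = theta
omicron ∧ theta = theta
delta ∨ rho = delta
omicron ∧ omega = omega
delta ∧ omega = zeta
theta ∧ zeta = rho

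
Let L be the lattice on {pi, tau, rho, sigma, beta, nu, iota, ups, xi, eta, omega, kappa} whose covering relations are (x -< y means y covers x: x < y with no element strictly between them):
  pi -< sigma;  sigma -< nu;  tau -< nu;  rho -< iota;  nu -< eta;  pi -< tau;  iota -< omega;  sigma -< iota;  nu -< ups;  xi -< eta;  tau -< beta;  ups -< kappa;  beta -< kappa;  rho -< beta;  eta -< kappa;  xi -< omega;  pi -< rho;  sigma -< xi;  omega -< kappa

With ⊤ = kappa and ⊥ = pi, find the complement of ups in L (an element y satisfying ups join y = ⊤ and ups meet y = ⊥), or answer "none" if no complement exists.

rho

Need y with ups ∨ y = kappa and ups ∧ y = pi.
Checking each element gives: rho.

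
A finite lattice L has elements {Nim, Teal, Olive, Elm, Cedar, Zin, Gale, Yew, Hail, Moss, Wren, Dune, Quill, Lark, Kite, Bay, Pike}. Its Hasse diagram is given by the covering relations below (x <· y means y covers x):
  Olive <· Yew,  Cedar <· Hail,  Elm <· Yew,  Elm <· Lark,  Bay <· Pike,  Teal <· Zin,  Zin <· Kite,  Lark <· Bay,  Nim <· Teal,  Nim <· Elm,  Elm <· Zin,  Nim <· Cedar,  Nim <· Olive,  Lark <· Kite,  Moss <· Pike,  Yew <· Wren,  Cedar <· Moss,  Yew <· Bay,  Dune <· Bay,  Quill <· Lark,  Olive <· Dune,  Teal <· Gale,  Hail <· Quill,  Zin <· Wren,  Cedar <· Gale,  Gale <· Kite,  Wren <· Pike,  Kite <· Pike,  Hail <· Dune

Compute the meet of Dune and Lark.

Common lower bounds of {Dune, Lark}: Cedar, Hail, Nim.
The greatest among these is Hail.

Hail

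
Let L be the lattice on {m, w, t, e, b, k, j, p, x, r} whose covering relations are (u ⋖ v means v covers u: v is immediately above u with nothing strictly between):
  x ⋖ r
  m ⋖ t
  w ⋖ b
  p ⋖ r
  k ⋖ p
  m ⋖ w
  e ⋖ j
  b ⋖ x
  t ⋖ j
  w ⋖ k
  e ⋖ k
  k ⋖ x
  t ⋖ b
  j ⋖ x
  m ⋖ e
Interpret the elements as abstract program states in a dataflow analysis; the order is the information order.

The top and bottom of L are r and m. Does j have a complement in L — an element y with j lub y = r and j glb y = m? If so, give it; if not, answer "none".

For every candidate y, either j ∨ y ≠ r or j ∧ y ≠ m; no complement exists.

none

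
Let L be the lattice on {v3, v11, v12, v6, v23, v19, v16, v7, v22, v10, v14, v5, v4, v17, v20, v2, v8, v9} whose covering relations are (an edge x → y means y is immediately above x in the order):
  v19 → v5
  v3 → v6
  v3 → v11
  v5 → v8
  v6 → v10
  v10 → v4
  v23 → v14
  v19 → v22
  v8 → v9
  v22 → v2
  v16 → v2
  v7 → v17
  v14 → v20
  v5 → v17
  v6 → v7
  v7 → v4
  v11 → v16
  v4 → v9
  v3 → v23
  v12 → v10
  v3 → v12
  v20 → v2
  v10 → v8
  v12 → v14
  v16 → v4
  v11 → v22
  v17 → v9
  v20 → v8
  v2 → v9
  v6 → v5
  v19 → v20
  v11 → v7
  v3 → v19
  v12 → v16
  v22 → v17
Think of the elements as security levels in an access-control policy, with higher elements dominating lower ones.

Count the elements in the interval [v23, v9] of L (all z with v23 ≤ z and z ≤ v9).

6

The interval [v23, v9] = {v14, v2, v20, v23, v8, v9}, which has 6 elements.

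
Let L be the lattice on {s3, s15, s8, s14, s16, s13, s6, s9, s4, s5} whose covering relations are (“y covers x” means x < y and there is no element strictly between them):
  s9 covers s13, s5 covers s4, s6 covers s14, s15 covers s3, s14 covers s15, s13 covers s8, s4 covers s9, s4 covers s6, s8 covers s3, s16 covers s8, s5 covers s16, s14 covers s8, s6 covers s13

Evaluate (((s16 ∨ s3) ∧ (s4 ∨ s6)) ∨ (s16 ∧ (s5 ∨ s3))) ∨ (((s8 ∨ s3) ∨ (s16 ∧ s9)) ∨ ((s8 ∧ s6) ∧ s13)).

s16 ∨ s3 = s16
s4 ∨ s6 = s4
s16 ∧ s4 = s8
s5 ∨ s3 = s5
s16 ∧ s5 = s16
s8 ∨ s16 = s16
s8 ∨ s3 = s8
s16 ∧ s9 = s8
s8 ∨ s8 = s8
s8 ∧ s6 = s8
s8 ∧ s13 = s8
s8 ∨ s8 = s8
s16 ∨ s8 = s16

s16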